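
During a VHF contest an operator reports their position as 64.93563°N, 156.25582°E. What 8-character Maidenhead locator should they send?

QP84dw04

Offset from 180°W / 90°S: lon 336.25582°, lat 154.93563°.
Field: 336.25582/20 → 16 → Q, 154.93563/10 → 15 → P; chars QP.
Square: 16.25582/2 → 8, 4.93563/1 → 4; chars 84.
Subsquare: 0.25582/0.0833333 → 3 → d, 0.93563/0.0416667 → 22 → w; chars dw.
Extended square: 0.00582/0.00833333 → 0, 0.01896/0.00416667 → 4; chars 04.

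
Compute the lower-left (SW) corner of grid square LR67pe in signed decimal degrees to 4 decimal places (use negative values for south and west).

Field L=11, R=17: +11·20° lon, +17·10° lat → SW at lon 40°, lat 80°.
Square 6, 7: +6·2° lon, +7·1° lat → SW at lon 52°, lat 87°.
Subsquare p=15, e=4: +15·0.0833333° lon, +4·0.0416667° lat → SW at lon 53.25°, lat 87.1667°.
latitude 87.1667, longitude 53.2500.

87.1667, 53.2500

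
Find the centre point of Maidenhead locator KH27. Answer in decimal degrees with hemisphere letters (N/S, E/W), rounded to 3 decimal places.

12.500° S, 25.000° E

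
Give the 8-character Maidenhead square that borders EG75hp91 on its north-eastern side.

Longitude extended square 9; +1 → 10, wraps to 0, carry into subsquare.
Longitude subsquare h = 7; +1 → 8 = i.
Latitude extended square 1; +1 → 2.

EG75ip02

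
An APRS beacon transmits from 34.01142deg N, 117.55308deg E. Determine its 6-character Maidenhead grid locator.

OM84sa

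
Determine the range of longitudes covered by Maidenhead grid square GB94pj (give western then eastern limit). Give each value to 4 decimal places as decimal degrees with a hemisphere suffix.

40.7500° W, 40.6667° W

Field G=6, B=1: +6·20° lon, +1·10° lat → SW at lon -60°, lat -80°.
Square 9, 4: +9·2° lon, +4·1° lat → SW at lon -42°, lat -76°.
Subsquare p=15, j=9: +15·0.0833333° lon, +9·0.0416667° lat → SW at lon -40.75°, lat -75.625°.
Cell spans 0.0833333° lon × 0.0416667° lat.
west 40.7500° W, east 40.6667° W.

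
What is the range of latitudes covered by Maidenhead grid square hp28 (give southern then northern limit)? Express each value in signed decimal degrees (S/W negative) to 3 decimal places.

68.000, 69.000

Field H=7, P=15: +7·20° lon, +15·10° lat → SW at lon -40°, lat 60°.
Square 2, 8: +2·2° lon, +8·1° lat → SW at lon -36°, lat 68°.
Cell spans 2° lon × 1° lat.
south 68.000, north 69.000.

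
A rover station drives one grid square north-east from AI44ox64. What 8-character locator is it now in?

Longitude extended square 6; +1 → 7.
Latitude extended square 4; +1 → 5.

AI44ox75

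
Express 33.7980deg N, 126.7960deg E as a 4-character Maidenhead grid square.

Add 180° to longitude and 90° to latitude: 306.80, 123.80.
Field (20°×10°, letters A–R): 306.80/20 → 15 → P, 123.80/10 → 12 → M; chars PM.
Square (2°×1°, digits 0–9): 6.80/2 → 3, 3.80/1 → 3; chars 33.

PM33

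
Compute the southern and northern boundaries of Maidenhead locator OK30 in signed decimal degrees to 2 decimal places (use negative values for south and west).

10.00, 11.00

Field O=14, K=10: +14·20° lon, +10·10° lat → SW at lon 100°, lat 10°.
Square 3, 0: +3·2° lon, +0·1° lat → SW at lon 106°, lat 10°.
Cell spans 2° lon × 1° lat.
south 10.00, north 11.00.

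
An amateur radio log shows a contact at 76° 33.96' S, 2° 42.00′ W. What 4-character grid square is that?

IB83

Shift to the Maidenhead origin (180°W, 90°S): lon 177.30, lat 13.43.
Field: 177.30/20 → 8 → I, 13.43/10 → 1 → B; chars IB.
Square: 17.30/2 → 8, 3.43/1 → 3; chars 83.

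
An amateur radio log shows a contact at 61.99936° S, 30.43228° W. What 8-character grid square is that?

Add 180° to longitude and 90° to latitude: 149.56772, 28.00064.
Field (20°×10°, letters A–R): 149.56772/20 → 7 → H, 28.00064/10 → 2 → C; chars HC.
Square (2°×1°, digits 0–9): 9.56772/2 → 4, 8.00064/1 → 8; chars 48.
Subsquare (5′×2.5′, letters a–x): 1.56772/0.0833333 → 18 → s, 0.00064/0.0416667 → 0 → a; chars sa.
Extended square (30″×15″, digits 0–9): 0.06772/0.00833333 → 8, 0.00064/0.00416667 → 0; chars 80.

HC48sa80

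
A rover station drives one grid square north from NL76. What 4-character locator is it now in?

Latitude square 6; +1 → 7.
The longitude characters are unchanged.

NL77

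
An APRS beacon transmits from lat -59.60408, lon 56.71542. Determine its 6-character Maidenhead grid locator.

LD80ij

Shift to the Maidenhead origin (180°W, 90°S): lon 236.7154, lat 30.3959.
Field: lon ⌊236.7154/20⌋ = 11 → L; lat ⌊30.3959/10⌋ = 3 → D.
Square: lon ⌊16.7154/2⌋ = 8; lat ⌊0.3959/1⌋ = 0.
Subsquare: lon ⌊0.7154/0.0833333⌋ = 8 → i; lat ⌊0.3959/0.0416667⌋ = 9 → j.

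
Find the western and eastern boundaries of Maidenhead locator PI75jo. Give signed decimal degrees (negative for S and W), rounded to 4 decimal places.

Field P=15, I=8: +15·20° lon, +8·10° lat → SW at lon 120°, lat -10°.
Square 7, 5: +7·2° lon, +5·1° lat → SW at lon 134°, lat -5°.
Subsquare j=9, o=14: +9·0.0833333° lon, +14·0.0416667° lat → SW at lon 134.75°, lat -4.41667°.
Cell spans 0.0833333° lon × 0.0416667° lat.
west 134.7500, east 134.8333.

134.7500, 134.8333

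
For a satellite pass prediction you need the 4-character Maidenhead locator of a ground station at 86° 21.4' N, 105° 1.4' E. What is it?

Shift to the Maidenhead origin (180°W, 90°S): lon 285.02, lat 176.36.
Field (20°×10°, letters A–R): lon ⌊285.02/20⌋ = 14 → O; lat ⌊176.36/10⌋ = 17 → R.
Square (2°×1°, digits 0–9): lon ⌊5.02/2⌋ = 2; lat ⌊6.36/1⌋ = 6.

OR26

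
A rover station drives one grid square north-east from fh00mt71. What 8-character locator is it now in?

FH00mt82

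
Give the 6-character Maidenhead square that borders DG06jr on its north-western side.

DG06is

Longitude subsquare j = 9; −1 → 8 = i.
Latitude subsquare r = 17; +1 → 18 = s.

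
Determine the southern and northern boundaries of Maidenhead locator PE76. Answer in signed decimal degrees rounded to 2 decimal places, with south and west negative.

-44.00, -43.00

Field P=15, E=4: +15·20° lon, +4·10° lat → SW at lon 120°, lat -50°.
Square 7, 6: +7·2° lon, +6·1° lat → SW at lon 134°, lat -44°.
Cell spans 2° lon × 1° lat.
south -44.00, north -43.00.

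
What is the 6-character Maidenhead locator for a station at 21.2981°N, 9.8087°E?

Shift to the Maidenhead origin (180°W, 90°S): lon 189.8087, lat 111.2981.
Field: 189.8087/20 → 9 → J, 111.2981/10 → 11 → L; chars JL.
Square: 9.8087/2 → 4, 1.2981/1 → 1; chars 41.
Subsquare: 1.8087/0.0833333 → 21 → v, 0.2981/0.0416667 → 7 → h; chars vh.

JL41vh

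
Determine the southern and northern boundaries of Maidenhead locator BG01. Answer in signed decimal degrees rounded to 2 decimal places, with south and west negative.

Field B=1, G=6: +1·20° lon, +6·10° lat → SW at lon -160°, lat -30°.
Square 0, 1: +0·2° lon, +1·1° lat → SW at lon -160°, lat -29°.
Cell spans 2° lon × 1° lat.
south -29.00, north -28.00.

-29.00, -28.00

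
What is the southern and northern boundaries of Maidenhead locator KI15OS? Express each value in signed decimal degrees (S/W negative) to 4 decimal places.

-4.2500, -4.2083

Field K=10, I=8: +10·20° lon, +8·10° lat → SW at lon 20°, lat -10°.
Square 1, 5: +1·2° lon, +5·1° lat → SW at lon 22°, lat -5°.
Subsquare o=14, s=18: +14·0.0833333° lon, +18·0.0416667° lat → SW at lon 23.1667°, lat -4.25°.
Cell spans 0.0833333° lon × 0.0416667° lat.
south -4.2500, north -4.2083.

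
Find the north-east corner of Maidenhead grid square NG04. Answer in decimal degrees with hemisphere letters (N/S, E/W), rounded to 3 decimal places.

Field N=13, G=6: +13·20° lon, +6·10° lat → SW at lon 80°, lat -30°.
Square 0, 4: +0·2° lon, +4·1° lat → SW at lon 80°, lat -26°.
Cell spans 2° lon × 1° lat. NE corner is SW corner plus one full cell.
latitude 25.000° S, longitude 82.000° E.

25.000° S, 82.000° E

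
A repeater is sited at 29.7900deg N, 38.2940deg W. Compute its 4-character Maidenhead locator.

HL09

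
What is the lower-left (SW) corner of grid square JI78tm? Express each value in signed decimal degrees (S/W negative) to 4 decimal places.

-1.5000, 15.5833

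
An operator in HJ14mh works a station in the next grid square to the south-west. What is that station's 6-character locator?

Longitude subsquare m = 12; −1 → 11 = l.
Latitude subsquare h = 7; −1 → 6 = g.

HJ14lg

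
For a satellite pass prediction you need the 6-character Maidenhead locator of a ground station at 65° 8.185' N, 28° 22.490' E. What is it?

Add 180° to longitude and 90° to latitude: 208.3748, 155.1364.
Field: 208.3748/20 → 10 → K, 155.1364/10 → 15 → P; chars KP.
Square: 8.3748/2 → 4, 5.1364/1 → 5; chars 45.
Subsquare: 0.3748/0.0833333 → 4 → e, 0.1364/0.0416667 → 3 → d; chars ed.

KP45ed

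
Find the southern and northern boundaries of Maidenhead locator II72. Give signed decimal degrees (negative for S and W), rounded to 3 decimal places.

-8.000, -7.000

Field I=8, I=8: +8·20° lon, +8·10° lat → SW at lon -20°, lat -10°.
Square 7, 2: +7·2° lon, +2·1° lat → SW at lon -6°, lat -8°.
Cell spans 2° lon × 1° lat.
south -8.000, north -7.000.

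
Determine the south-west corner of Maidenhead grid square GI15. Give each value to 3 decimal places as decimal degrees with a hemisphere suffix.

5.000° S, 58.000° W

Field G=6, I=8: +6·20° lon, +8·10° lat → SW at lon -60°, lat -10°.
Square 1, 5: +1·2° lon, +5·1° lat → SW at lon -58°, lat -5°.
latitude 5.000° S, longitude 58.000° W.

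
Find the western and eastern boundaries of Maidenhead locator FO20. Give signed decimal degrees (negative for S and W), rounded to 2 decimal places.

-76.00, -74.00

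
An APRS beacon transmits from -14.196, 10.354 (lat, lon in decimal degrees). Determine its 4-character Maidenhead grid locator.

JH55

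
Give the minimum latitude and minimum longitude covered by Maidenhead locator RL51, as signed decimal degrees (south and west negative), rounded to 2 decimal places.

Field R=17, L=11: +17·20° lon, +11·10° lat → SW at lon 160°, lat 20°.
Square 5, 1: +5·2° lon, +1·1° lat → SW at lon 170°, lat 21°.
latitude 21.00, longitude 170.00.

21.00, 170.00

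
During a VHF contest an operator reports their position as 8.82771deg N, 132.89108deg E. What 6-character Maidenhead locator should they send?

PJ68kt

Offset from 180°W / 90°S: lon 312.8911°, lat 98.8277°.
Field (20°×10°, letters A–R): lon ⌊312.8911/20⌋ = 15 → P; lat ⌊98.8277/10⌋ = 9 → J.
Square (2°×1°, digits 0–9): lon ⌊12.8911/2⌋ = 6; lat ⌊8.8277/1⌋ = 8.
Subsquare (5′×2.5′, letters a–x): lon ⌊0.8911/0.0833333⌋ = 10 → k; lat ⌊0.8277/0.0416667⌋ = 19 → t.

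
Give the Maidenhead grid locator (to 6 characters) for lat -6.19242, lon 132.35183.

PI63et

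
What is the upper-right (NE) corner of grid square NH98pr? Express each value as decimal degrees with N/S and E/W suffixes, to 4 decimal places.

11.2500° S, 99.3333° E

Field N=13, H=7: +13·20° lon, +7·10° lat → SW at lon 80°, lat -20°.
Square 9, 8: +9·2° lon, +8·1° lat → SW at lon 98°, lat -12°.
Subsquare p=15, r=17: +15·0.0833333° lon, +17·0.0416667° lat → SW at lon 99.25°, lat -11.2917°.
Cell spans 0.0833333° lon × 0.0416667° lat. NE corner is SW corner plus one full cell.
latitude 11.2500° S, longitude 99.3333° E.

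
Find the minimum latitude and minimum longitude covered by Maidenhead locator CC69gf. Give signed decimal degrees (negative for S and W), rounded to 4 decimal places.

-60.7917, -127.5000

Field C=2, C=2: +2·20° lon, +2·10° lat → SW at lon -140°, lat -70°.
Square 6, 9: +6·2° lon, +9·1° lat → SW at lon -128°, lat -61°.
Subsquare g=6, f=5: +6·0.0833333° lon, +5·0.0416667° lat → SW at lon -127.5°, lat -60.7917°.
latitude -60.7917, longitude -127.5000.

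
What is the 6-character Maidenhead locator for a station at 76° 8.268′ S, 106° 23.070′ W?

DB63tu

Add 180° to longitude and 90° to latitude: 73.6155, 13.8622.
Field: lon ⌊73.6155/20⌋ = 3 → D; lat ⌊13.8622/10⌋ = 1 → B.
Square: lon ⌊13.6155/2⌋ = 6; lat ⌊3.8622/1⌋ = 3.
Subsquare: lon ⌊1.6155/0.0833333⌋ = 19 → t; lat ⌊0.8622/0.0416667⌋ = 20 → u.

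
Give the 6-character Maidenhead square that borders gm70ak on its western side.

Longitude subsquare a = 0; −1 → -1, wraps to 23 = x, carry into square.
Longitude square 7; −1 → 6.
The latitude characters are unchanged.

GM60xk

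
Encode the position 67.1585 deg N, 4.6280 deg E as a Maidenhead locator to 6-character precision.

JP27hd

Shift to the Maidenhead origin (180°W, 90°S): lon 184.6280, lat 157.1585.
Field (20°×10°, letters A–R): lon ⌊184.6280/20⌋ = 9 → J; lat ⌊157.1585/10⌋ = 15 → P.
Square (2°×1°, digits 0–9): lon ⌊4.6280/2⌋ = 2; lat ⌊7.1585/1⌋ = 7.
Subsquare (5′×2.5′, letters a–x): lon ⌊0.6280/0.0833333⌋ = 7 → h; lat ⌊0.1585/0.0416667⌋ = 3 → d.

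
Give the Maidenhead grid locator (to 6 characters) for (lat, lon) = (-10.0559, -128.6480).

Add 180° to longitude and 90° to latitude: 51.3520, 79.9441.
Field: 51.3520/20 → 2 → C, 79.9441/10 → 7 → H; chars CH.
Square: 11.3520/2 → 5, 9.9441/1 → 9; chars 59.
Subsquare: 1.3520/0.0833333 → 16 → q, 0.9441/0.0416667 → 22 → w; chars qw.

CH59qw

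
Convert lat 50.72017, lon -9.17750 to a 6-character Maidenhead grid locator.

IO50jr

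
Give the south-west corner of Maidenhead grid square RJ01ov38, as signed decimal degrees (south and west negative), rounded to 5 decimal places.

1.90833, 161.19167

Field R=17, J=9: +17·20° lon, +9·10° lat → SW at lon 160°, lat 0°.
Square 0, 1: +0·2° lon, +1·1° lat → SW at lon 160°, lat 1°.
Subsquare o=14, v=21: +14·0.0833333° lon, +21·0.0416667° lat → SW at lon 161.167°, lat 1.875°.
Extended square 3, 8: +3·0.00833333° lon, +8·0.00416667° lat → SW at lon 161.192°, lat 1.90833°.
latitude 1.90833, longitude 161.19167.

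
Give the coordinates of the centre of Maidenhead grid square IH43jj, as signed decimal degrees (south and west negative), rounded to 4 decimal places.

Field I=8, H=7: +8·20° lon, +7·10° lat → SW at lon -20°, lat -20°.
Square 4, 3: +4·2° lon, +3·1° lat → SW at lon -12°, lat -17°.
Subsquare j=9, j=9: +9·0.0833333° lon, +9·0.0416667° lat → SW at lon -11.25°, lat -16.625°.
Cell spans 0.0833333° lon × 0.0416667° lat. Centre is SW corner plus half of each.
latitude -16.6042, longitude -11.2083.

-16.6042, -11.2083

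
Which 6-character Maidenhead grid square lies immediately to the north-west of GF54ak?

Longitude subsquare a = 0; −1 → -1, wraps to 23 = x, carry into square.
Longitude square 5; −1 → 4.
Latitude subsquare k = 10; +1 → 11 = l.

GF44xl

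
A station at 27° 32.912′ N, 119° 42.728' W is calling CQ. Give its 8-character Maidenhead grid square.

Offset from 180°W / 90°S: lon 60.28787°, lat 117.54853°.
Field: 60.28787/20 → 3 → D, 117.54853/10 → 11 → L; chars DL.
Square: 0.28787/2 → 0, 7.54853/1 → 7; chars 07.
Subsquare: 0.28787/0.0833333 → 3 → d, 0.54853/0.0416667 → 13 → n; chars dn.
Extended square: 0.03787/0.00833333 → 4, 0.00687/0.00416667 → 1; chars 41.

DL07dn41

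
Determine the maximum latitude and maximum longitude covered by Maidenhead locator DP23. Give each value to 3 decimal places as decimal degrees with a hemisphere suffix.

64.000° N, 114.000° W

Field D=3, P=15: +3·20° lon, +15·10° lat → SW at lon -120°, lat 60°.
Square 2, 3: +2·2° lon, +3·1° lat → SW at lon -116°, lat 63°.
Cell spans 2° lon × 1° lat. NE corner is SW corner plus one full cell.
latitude 64.000° N, longitude 114.000° W.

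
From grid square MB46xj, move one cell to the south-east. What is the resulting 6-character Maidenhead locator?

Longitude subsquare x = 23; +1 → 24, wraps to 0 = a, carry into square.
Longitude square 4; +1 → 5.
Latitude subsquare j = 9; −1 → 8 = i.

MB56ai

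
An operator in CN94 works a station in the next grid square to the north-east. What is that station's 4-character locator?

DN05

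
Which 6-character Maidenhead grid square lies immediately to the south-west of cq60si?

Longitude subsquare s = 18; −1 → 17 = r.
Latitude subsquare i = 8; −1 → 7 = h.

CQ60rh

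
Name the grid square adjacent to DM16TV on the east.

DM16uv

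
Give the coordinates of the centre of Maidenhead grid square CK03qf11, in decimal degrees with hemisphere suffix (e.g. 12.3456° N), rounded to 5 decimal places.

Field C=2, K=10: +2·20° lon, +10·10° lat → SW at lon -140°, lat 10°.
Square 0, 3: +0·2° lon, +3·1° lat → SW at lon -140°, lat 13°.
Subsquare q=16, f=5: +16·0.0833333° lon, +5·0.0416667° lat → SW at lon -138.667°, lat 13.2083°.
Extended square 1, 1: +1·0.00833333° lon, +1·0.00416667° lat → SW at lon -138.658°, lat 13.2125°.
Cell spans 0.00833333° lon × 0.00416667° lat. Centre is SW corner plus half of each.
latitude 13.21458° N, longitude 138.65417° W.

13.21458° N, 138.65417° W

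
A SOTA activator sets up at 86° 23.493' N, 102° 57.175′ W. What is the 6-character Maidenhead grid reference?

DR86mj

Add 180° to longitude and 90° to latitude: 77.0471, 176.3915.
Field: lon ⌊77.0471/20⌋ = 3 → D; lat ⌊176.3915/10⌋ = 17 → R.
Square: lon ⌊17.0471/2⌋ = 8; lat ⌊6.3915/1⌋ = 6.
Subsquare: lon ⌊1.0471/0.0833333⌋ = 12 → m; lat ⌊0.3915/0.0416667⌋ = 9 → j.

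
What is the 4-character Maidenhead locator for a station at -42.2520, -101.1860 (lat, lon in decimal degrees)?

Add 180° to longitude and 90° to latitude: 78.81, 47.75.
Field (20°×10°, letters A–R): 78.81/20 → 3 → D, 47.75/10 → 4 → E; chars DE.
Square (2°×1°, digits 0–9): 18.81/2 → 9, 7.75/1 → 7; chars 97.

DE97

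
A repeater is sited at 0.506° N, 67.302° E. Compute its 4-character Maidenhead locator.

MJ30

Shift to the Maidenhead origin (180°W, 90°S): lon 247.30, lat 90.51.
Field (20°×10°, letters A–R): 247.30/20 → 12 → M, 90.51/10 → 9 → J; chars MJ.
Square (2°×1°, digits 0–9): 7.30/2 → 3, 0.51/1 → 0; chars 30.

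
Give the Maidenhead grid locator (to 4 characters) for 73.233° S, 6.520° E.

JB36

Add 180° to longitude and 90° to latitude: 186.52, 16.77.
Field: lon ⌊186.52/20⌋ = 9 → J; lat ⌊16.77/10⌋ = 1 → B.
Square: lon ⌊6.52/2⌋ = 3; lat ⌊6.77/1⌋ = 6.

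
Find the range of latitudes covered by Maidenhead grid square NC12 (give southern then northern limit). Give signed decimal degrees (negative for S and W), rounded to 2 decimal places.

Field N=13, C=2: +13·20° lon, +2·10° lat → SW at lon 80°, lat -70°.
Square 1, 2: +1·2° lon, +2·1° lat → SW at lon 82°, lat -68°.
Cell spans 2° lon × 1° lat.
south -68.00, north -67.00.

-68.00, -67.00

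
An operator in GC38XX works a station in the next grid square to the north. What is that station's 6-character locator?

Latitude subsquare x = 23; +1 → 24, wraps to 0 = a, carry into square.
Latitude square 8; +1 → 9.
The longitude characters are unchanged.

GC39xa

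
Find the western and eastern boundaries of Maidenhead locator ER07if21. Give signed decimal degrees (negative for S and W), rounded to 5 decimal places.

-99.31667, -99.30833

Field E=4, R=17: +4·20° lon, +17·10° lat → SW at lon -100°, lat 80°.
Square 0, 7: +0·2° lon, +7·1° lat → SW at lon -100°, lat 87°.
Subsquare i=8, f=5: +8·0.0833333° lon, +5·0.0416667° lat → SW at lon -99.3333°, lat 87.2083°.
Extended square 2, 1: +2·0.00833333° lon, +1·0.00416667° lat → SW at lon -99.3167°, lat 87.2125°.
Cell spans 0.00833333° lon × 0.00416667° lat.
west -99.31667, east -99.30833.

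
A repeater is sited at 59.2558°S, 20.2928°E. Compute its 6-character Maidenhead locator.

KD00dr

Offset from 180°W / 90°S: lon 200.2928°, lat 30.7442°.
Field: lon ⌊200.2928/20⌋ = 10 → K; lat ⌊30.7442/10⌋ = 3 → D.
Square: lon ⌊0.2928/2⌋ = 0; lat ⌊0.7442/1⌋ = 0.
Subsquare: lon ⌊0.2928/0.0833333⌋ = 3 → d; lat ⌊0.7442/0.0416667⌋ = 17 → r.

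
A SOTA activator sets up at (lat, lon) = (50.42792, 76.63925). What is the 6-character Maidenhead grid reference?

Add 180° to longitude and 90° to latitude: 256.6393, 140.4279.
Field (20°×10°, letters A–R): lon ⌊256.6393/20⌋ = 12 → M; lat ⌊140.4279/10⌋ = 14 → O.
Square (2°×1°, digits 0–9): lon ⌊16.6393/2⌋ = 8; lat ⌊0.4279/1⌋ = 0.
Subsquare (5′×2.5′, letters a–x): lon ⌊0.6393/0.0833333⌋ = 7 → h; lat ⌊0.4279/0.0416667⌋ = 10 → k.

MO80hk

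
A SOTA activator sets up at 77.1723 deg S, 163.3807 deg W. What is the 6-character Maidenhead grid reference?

AB82ht

Add 180° to longitude and 90° to latitude: 16.6193, 12.8277.
Field (20°×10°, letters A–R): lon ⌊16.6193/20⌋ = 0 → A; lat ⌊12.8277/10⌋ = 1 → B.
Square (2°×1°, digits 0–9): lon ⌊16.6193/2⌋ = 8; lat ⌊2.8277/1⌋ = 2.
Subsquare (5′×2.5′, letters a–x): lon ⌊0.6193/0.0833333⌋ = 7 → h; lat ⌊0.8277/0.0416667⌋ = 19 → t.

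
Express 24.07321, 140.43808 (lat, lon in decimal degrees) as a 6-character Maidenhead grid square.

QL04fb

Offset from 180°W / 90°S: lon 320.4381°, lat 114.0732°.
Field: lon ⌊320.4381/20⌋ = 16 → Q; lat ⌊114.0732/10⌋ = 11 → L.
Square: lon ⌊0.4381/2⌋ = 0; lat ⌊4.0732/1⌋ = 4.
Subsquare: lon ⌊0.4381/0.0833333⌋ = 5 → f; lat ⌊0.0732/0.0416667⌋ = 1 → b.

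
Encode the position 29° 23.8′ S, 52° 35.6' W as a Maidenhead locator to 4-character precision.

GG30

Add 180° to longitude and 90° to latitude: 127.41, 60.60.
Field: lon ⌊127.41/20⌋ = 6 → G; lat ⌊60.60/10⌋ = 6 → G.
Square: lon ⌊7.41/2⌋ = 3; lat ⌊0.60/1⌋ = 0.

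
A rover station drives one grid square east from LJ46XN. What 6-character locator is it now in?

LJ56an

Longitude subsquare x = 23; +1 → 24, wraps to 0 = a, carry into square.
Longitude square 4; +1 → 5.
The latitude characters are unchanged.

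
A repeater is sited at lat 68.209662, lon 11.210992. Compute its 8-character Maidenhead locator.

JP58of50

Shift to the Maidenhead origin (180°W, 90°S): lon 191.21099, lat 158.20966.
Field: lon ⌊191.21099/20⌋ = 9 → J; lat ⌊158.20966/10⌋ = 15 → P.
Square: lon ⌊11.21099/2⌋ = 5; lat ⌊8.20966/1⌋ = 8.
Subsquare: lon ⌊1.21099/0.0833333⌋ = 14 → o; lat ⌊0.20966/0.0416667⌋ = 5 → f.
Extended square: lon ⌊0.04433/0.00833333⌋ = 5; lat ⌊0.00133/0.00416667⌋ = 0.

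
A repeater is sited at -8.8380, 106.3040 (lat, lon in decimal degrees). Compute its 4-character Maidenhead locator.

Shift to the Maidenhead origin (180°W, 90°S): lon 286.30, lat 81.16.
Field: lon ⌊286.30/20⌋ = 14 → O; lat ⌊81.16/10⌋ = 8 → I.
Square: lon ⌊6.30/2⌋ = 3; lat ⌊1.16/1⌋ = 1.

OI31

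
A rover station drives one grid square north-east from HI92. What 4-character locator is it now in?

Longitude square 9; +1 → 10, wraps to 0, carry into field.
Longitude field H = 7; +1 → 8 = I.
Latitude square 2; +1 → 3.

II03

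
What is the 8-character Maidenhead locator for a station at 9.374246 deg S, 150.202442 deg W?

BI40vp50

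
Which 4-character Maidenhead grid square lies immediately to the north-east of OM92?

Longitude square 9; +1 → 10, wraps to 0, carry into field.
Longitude field O = 14; +1 → 15 = P.
Latitude square 2; +1 → 3.

PM03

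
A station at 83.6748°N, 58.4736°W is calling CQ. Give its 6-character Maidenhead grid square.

Add 180° to longitude and 90° to latitude: 121.5264, 173.6748.
Field: lon ⌊121.5264/20⌋ = 6 → G; lat ⌊173.6748/10⌋ = 17 → R.
Square: lon ⌊1.5264/2⌋ = 0; lat ⌊3.6748/1⌋ = 3.
Subsquare: lon ⌊1.5264/0.0833333⌋ = 18 → s; lat ⌊0.6748/0.0416667⌋ = 16 → q.

GR03sq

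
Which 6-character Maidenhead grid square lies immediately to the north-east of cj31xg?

Longitude subsquare x = 23; +1 → 24, wraps to 0 = a, carry into square.
Longitude square 3; +1 → 4.
Latitude subsquare g = 6; +1 → 7 = h.

CJ41ah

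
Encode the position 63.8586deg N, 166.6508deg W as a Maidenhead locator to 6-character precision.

AP63qu

Add 180° to longitude and 90° to latitude: 13.3492, 153.8586.
Field: 13.3492/20 → 0 → A, 153.8586/10 → 15 → P; chars AP.
Square: 13.3492/2 → 6, 3.8586/1 → 3; chars 63.
Subsquare: 1.3492/0.0833333 → 16 → q, 0.8586/0.0416667 → 20 → u; chars qu.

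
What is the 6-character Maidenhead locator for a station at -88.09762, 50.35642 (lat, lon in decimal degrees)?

LA51ev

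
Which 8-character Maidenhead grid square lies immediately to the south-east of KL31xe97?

KL41ae06

Longitude extended square 9; +1 → 10, wraps to 0, carry into subsquare.
Longitude subsquare x = 23; +1 → 24, wraps to 0 = a, carry into square.
Longitude square 3; +1 → 4.
Latitude extended square 7; −1 → 6.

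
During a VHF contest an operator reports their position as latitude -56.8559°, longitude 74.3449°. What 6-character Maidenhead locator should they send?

MD73ed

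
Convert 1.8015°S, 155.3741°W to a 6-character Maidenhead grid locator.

Shift to the Maidenhead origin (180°W, 90°S): lon 24.6259, lat 88.1985.
Field: lon ⌊24.6259/20⌋ = 1 → B; lat ⌊88.1985/10⌋ = 8 → I.
Square: lon ⌊4.6259/2⌋ = 2; lat ⌊8.1985/1⌋ = 8.
Subsquare: lon ⌊0.6259/0.0833333⌋ = 7 → h; lat ⌊0.1985/0.0416667⌋ = 4 → e.

BI28he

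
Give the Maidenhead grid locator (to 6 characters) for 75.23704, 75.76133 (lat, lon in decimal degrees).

MQ75vf

Offset from 180°W / 90°S: lon 255.7613°, lat 165.2370°.
Field: lon ⌊255.7613/20⌋ = 12 → M; lat ⌊165.2370/10⌋ = 16 → Q.
Square: lon ⌊15.7613/2⌋ = 7; lat ⌊5.2370/1⌋ = 5.
Subsquare: lon ⌊1.7613/0.0833333⌋ = 21 → v; lat ⌊0.2370/0.0416667⌋ = 5 → f.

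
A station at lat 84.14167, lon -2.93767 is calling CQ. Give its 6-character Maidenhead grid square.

IR84md

Add 180° to longitude and 90° to latitude: 177.0623, 174.1417.
Field (20°×10°, letters A–R): lon ⌊177.0623/20⌋ = 8 → I; lat ⌊174.1417/10⌋ = 17 → R.
Square (2°×1°, digits 0–9): lon ⌊17.0623/2⌋ = 8; lat ⌊4.1417/1⌋ = 4.
Subsquare (5′×2.5′, letters a–x): lon ⌊1.0623/0.0833333⌋ = 12 → m; lat ⌊0.1417/0.0416667⌋ = 3 → d.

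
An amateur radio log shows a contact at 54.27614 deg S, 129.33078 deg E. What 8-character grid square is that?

PD45pr93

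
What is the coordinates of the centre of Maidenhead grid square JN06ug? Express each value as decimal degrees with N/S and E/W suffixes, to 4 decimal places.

46.2708° N, 1.7083° E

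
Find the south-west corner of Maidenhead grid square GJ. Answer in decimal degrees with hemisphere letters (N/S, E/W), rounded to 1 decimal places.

0.0° N, 60.0° W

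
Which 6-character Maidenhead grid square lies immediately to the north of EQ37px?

EQ38pa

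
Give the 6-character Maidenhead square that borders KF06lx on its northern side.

Latitude subsquare x = 23; +1 → 24, wraps to 0 = a, carry into square.
Latitude square 6; +1 → 7.
The longitude characters are unchanged.

KF07la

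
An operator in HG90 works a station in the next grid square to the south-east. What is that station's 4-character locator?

IF09

Longitude square 9; +1 → 10, wraps to 0, carry into field.
Longitude field H = 7; +1 → 8 = I.
Latitude square 0; −1 → -1, wraps to 9, carry into field.
Latitude field G = 6; −1 → 5 = F.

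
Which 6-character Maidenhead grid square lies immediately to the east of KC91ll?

KC91ml

Longitude subsquare l = 11; +1 → 12 = m.
The latitude characters are unchanged.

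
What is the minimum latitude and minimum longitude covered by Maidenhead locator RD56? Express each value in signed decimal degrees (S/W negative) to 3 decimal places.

-54.000, 170.000

Field R=17, D=3: +17·20° lon, +3·10° lat → SW at lon 160°, lat -60°.
Square 5, 6: +5·2° lon, +6·1° lat → SW at lon 170°, lat -54°.
latitude -54.000, longitude 170.000.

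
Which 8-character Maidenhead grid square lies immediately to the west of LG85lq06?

LG85kq96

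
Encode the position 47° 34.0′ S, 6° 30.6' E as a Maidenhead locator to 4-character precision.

JE32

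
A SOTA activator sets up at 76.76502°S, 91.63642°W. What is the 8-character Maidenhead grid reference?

EB43ef36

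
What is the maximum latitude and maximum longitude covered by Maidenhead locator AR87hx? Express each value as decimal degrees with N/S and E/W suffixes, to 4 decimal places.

Field A=0, R=17: +0·20° lon, +17·10° lat → SW at lon -180°, lat 80°.
Square 8, 7: +8·2° lon, +7·1° lat → SW at lon -164°, lat 87°.
Subsquare h=7, x=23: +7·0.0833333° lon, +23·0.0416667° lat → SW at lon -163.417°, lat 87.9583°.
Cell spans 0.0833333° lon × 0.0416667° lat. NE corner is SW corner plus one full cell.
latitude 88.0000° N, longitude 163.3333° W.

88.0000° N, 163.3333° W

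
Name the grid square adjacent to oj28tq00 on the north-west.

Longitude extended square 0; −1 → -1, wraps to 9, carry into subsquare.
Longitude subsquare t = 19; −1 → 18 = s.
Latitude extended square 0; +1 → 1.

OJ28sq91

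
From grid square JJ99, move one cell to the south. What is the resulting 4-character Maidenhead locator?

JJ98

Latitude square 9; −1 → 8.
The longitude characters are unchanged.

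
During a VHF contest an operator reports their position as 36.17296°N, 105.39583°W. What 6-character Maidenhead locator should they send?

DM76he

Shift to the Maidenhead origin (180°W, 90°S): lon 74.6042, lat 126.1730.
Field (20°×10°, letters A–R): lon ⌊74.6042/20⌋ = 3 → D; lat ⌊126.1730/10⌋ = 12 → M.
Square (2°×1°, digits 0–9): lon ⌊14.6042/2⌋ = 7; lat ⌊6.1730/1⌋ = 6.
Subsquare (5′×2.5′, letters a–x): lon ⌊0.6042/0.0833333⌋ = 7 → h; lat ⌊0.1730/0.0416667⌋ = 4 → e.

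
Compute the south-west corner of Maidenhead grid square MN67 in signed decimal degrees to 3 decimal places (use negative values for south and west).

47.000, 72.000

Field M=12, N=13: +12·20° lon, +13·10° lat → SW at lon 60°, lat 40°.
Square 6, 7: +6·2° lon, +7·1° lat → SW at lon 72°, lat 47°.
latitude 47.000, longitude 72.000.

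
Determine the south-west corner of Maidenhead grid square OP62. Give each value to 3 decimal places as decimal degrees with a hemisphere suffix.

Field O=14, P=15: +14·20° lon, +15·10° lat → SW at lon 100°, lat 60°.
Square 6, 2: +6·2° lon, +2·1° lat → SW at lon 112°, lat 62°.
latitude 62.000° N, longitude 112.000° E.

62.000° N, 112.000° E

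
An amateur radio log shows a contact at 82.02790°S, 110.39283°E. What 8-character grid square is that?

OA57ex73

Add 180° to longitude and 90° to latitude: 290.39283, 7.97210.
Field: lon ⌊290.39283/20⌋ = 14 → O; lat ⌊7.97210/10⌋ = 0 → A.
Square: lon ⌊10.39283/2⌋ = 5; lat ⌊7.97210/1⌋ = 7.
Subsquare: lon ⌊0.39283/0.0833333⌋ = 4 → e; lat ⌊0.97210/0.0416667⌋ = 23 → x.
Extended square: lon ⌊0.05950/0.00833333⌋ = 7; lat ⌊0.01377/0.00416667⌋ = 3.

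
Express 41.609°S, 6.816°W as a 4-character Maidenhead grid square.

IE68

Add 180° to longitude and 90° to latitude: 173.18, 48.39.
Field (20°×10°, letters A–R): lon ⌊173.18/20⌋ = 8 → I; lat ⌊48.39/10⌋ = 4 → E.
Square (2°×1°, digits 0–9): lon ⌊13.18/2⌋ = 6; lat ⌊8.39/1⌋ = 8.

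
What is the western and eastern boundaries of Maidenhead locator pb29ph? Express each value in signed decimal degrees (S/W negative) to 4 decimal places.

125.2500, 125.3333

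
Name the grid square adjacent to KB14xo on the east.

KB24ao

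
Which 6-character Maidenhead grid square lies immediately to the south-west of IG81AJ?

Longitude subsquare a = 0; −1 → -1, wraps to 23 = x, carry into square.
Longitude square 8; −1 → 7.
Latitude subsquare j = 9; −1 → 8 = i.

IG71xi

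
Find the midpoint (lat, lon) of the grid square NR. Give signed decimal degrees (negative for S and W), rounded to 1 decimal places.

85.0, 90.0

Field N=13, R=17: +13·20° lon, +17·10° lat → SW at lon 80°, lat 80°.
Cell spans 20° lon × 10° lat. Centre is SW corner plus half of each.
latitude 85.0, longitude 90.0.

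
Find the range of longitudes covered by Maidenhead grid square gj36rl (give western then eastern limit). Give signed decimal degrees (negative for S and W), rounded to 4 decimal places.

Field G=6, J=9: +6·20° lon, +9·10° lat → SW at lon -60°, lat 0°.
Square 3, 6: +3·2° lon, +6·1° lat → SW at lon -54°, lat 6°.
Subsquare r=17, l=11: +17·0.0833333° lon, +11·0.0416667° lat → SW at lon -52.5833°, lat 6.45833°.
Cell spans 0.0833333° lon × 0.0416667° lat.
west -52.5833, east -52.5000.

-52.5833, -52.5000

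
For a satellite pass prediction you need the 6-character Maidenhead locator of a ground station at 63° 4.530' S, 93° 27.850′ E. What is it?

NC66rw

Add 180° to longitude and 90° to latitude: 273.4642, 26.9245.
Field: lon ⌊273.4642/20⌋ = 13 → N; lat ⌊26.9245/10⌋ = 2 → C.
Square: lon ⌊13.4642/2⌋ = 6; lat ⌊6.9245/1⌋ = 6.
Subsquare: lon ⌊1.4642/0.0833333⌋ = 17 → r; lat ⌊0.9245/0.0416667⌋ = 22 → w.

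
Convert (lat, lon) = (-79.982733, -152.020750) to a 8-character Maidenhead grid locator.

BB30xa74

Offset from 180°W / 90°S: lon 27.97925°, lat 10.01727°.
Field (20°×10°, letters A–R): 27.97925/20 → 1 → B, 10.01727/10 → 1 → B; chars BB.
Square (2°×1°, digits 0–9): 7.97925/2 → 3, 0.01727/1 → 0; chars 30.
Subsquare (5′×2.5′, letters a–x): 1.97925/0.0833333 → 23 → x, 0.01727/0.0416667 → 0 → a; chars xa.
Extended square (30″×15″, digits 0–9): 0.06258/0.00833333 → 7, 0.01727/0.00416667 → 4; chars 74.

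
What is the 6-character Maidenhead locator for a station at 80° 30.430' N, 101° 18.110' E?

OR00pm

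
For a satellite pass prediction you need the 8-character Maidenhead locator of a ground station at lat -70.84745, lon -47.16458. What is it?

GB69kd06

Offset from 180°W / 90°S: lon 132.83542°, lat 19.15255°.
Field: lon ⌊132.83542/20⌋ = 6 → G; lat ⌊19.15255/10⌋ = 1 → B.
Square: lon ⌊12.83542/2⌋ = 6; lat ⌊9.15255/1⌋ = 9.
Subsquare: lon ⌊0.83542/0.0833333⌋ = 10 → k; lat ⌊0.15255/0.0416667⌋ = 3 → d.
Extended square: lon ⌊0.00209/0.00833333⌋ = 0; lat ⌊0.02755/0.00416667⌋ = 6.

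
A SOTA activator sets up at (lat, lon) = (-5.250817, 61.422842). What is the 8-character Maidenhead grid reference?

Offset from 180°W / 90°S: lon 241.42284°, lat 84.74918°.
Field (20°×10°, letters A–R): lon ⌊241.42284/20⌋ = 12 → M; lat ⌊84.74918/10⌋ = 8 → I.
Square (2°×1°, digits 0–9): lon ⌊1.42284/2⌋ = 0; lat ⌊4.74918/1⌋ = 4.
Subsquare (5′×2.5′, letters a–x): lon ⌊1.42284/0.0833333⌋ = 17 → r; lat ⌊0.74918/0.0416667⌋ = 17 → r.
Extended square (30″×15″, digits 0–9): lon ⌊0.00618/0.00833333⌋ = 0; lat ⌊0.04085/0.00416667⌋ = 9.

MI04rr09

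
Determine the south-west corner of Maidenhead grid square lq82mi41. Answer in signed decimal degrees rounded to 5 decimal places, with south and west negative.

Field L=11, Q=16: +11·20° lon, +16·10° lat → SW at lon 40°, lat 70°.
Square 8, 2: +8·2° lon, +2·1° lat → SW at lon 56°, lat 72°.
Subsquare m=12, i=8: +12·0.0833333° lon, +8·0.0416667° lat → SW at lon 57°, lat 72.3333°.
Extended square 4, 1: +4·0.00833333° lon, +1·0.00416667° lat → SW at lon 57.0333°, lat 72.3375°.
latitude 72.33750, longitude 57.03333.

72.33750, 57.03333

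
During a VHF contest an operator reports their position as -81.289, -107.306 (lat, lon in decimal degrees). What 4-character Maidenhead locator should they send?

Shift to the Maidenhead origin (180°W, 90°S): lon 72.69, lat 8.71.
Field (20°×10°, letters A–R): lon ⌊72.69/20⌋ = 3 → D; lat ⌊8.71/10⌋ = 0 → A.
Square (2°×1°, digits 0–9): lon ⌊12.69/2⌋ = 6; lat ⌊8.71/1⌋ = 8.

DA68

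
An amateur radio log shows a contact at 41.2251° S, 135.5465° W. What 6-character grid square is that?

CE28fs

Shift to the Maidenhead origin (180°W, 90°S): lon 44.4535, lat 48.7749.
Field: lon ⌊44.4535/20⌋ = 2 → C; lat ⌊48.7749/10⌋ = 4 → E.
Square: lon ⌊4.4535/2⌋ = 2; lat ⌊8.7749/1⌋ = 8.
Subsquare: lon ⌊0.4535/0.0833333⌋ = 5 → f; lat ⌊0.7749/0.0416667⌋ = 18 → s.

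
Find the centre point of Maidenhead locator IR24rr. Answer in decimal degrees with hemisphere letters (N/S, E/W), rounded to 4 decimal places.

84.7292° N, 14.5417° W

Field I=8, R=17: +8·20° lon, +17·10° lat → SW at lon -20°, lat 80°.
Square 2, 4: +2·2° lon, +4·1° lat → SW at lon -16°, lat 84°.
Subsquare r=17, r=17: +17·0.0833333° lon, +17·0.0416667° lat → SW at lon -14.5833°, lat 84.7083°.
Cell spans 0.0833333° lon × 0.0416667° lat. Centre is SW corner plus half of each.
latitude 84.7292° N, longitude 14.5417° W.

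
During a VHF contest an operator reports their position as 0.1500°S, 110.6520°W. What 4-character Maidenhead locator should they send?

DI49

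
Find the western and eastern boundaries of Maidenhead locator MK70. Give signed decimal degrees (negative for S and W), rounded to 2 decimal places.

74.00, 76.00

Field M=12, K=10: +12·20° lon, +10·10° lat → SW at lon 60°, lat 10°.
Square 7, 0: +7·2° lon, +0·1° lat → SW at lon 74°, lat 10°.
Cell spans 2° lon × 1° lat.
west 74.00, east 76.00.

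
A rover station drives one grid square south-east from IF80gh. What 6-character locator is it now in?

IF80hg

Longitude subsquare g = 6; +1 → 7 = h.
Latitude subsquare h = 7; −1 → 6 = g.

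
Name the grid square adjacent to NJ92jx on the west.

NJ92ix

Longitude subsquare j = 9; −1 → 8 = i.
The latitude characters are unchanged.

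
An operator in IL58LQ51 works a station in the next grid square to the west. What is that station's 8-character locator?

Longitude extended square 5; −1 → 4.
The latitude characters are unchanged.

IL58lq41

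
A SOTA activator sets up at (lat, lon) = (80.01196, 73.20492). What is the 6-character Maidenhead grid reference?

Add 180° to longitude and 90° to latitude: 253.2049, 170.0120.
Field: lon ⌊253.2049/20⌋ = 12 → M; lat ⌊170.0120/10⌋ = 17 → R.
Square: lon ⌊13.2049/2⌋ = 6; lat ⌊0.0120/1⌋ = 0.
Subsquare: lon ⌊1.2049/0.0833333⌋ = 14 → o; lat ⌊0.0120/0.0416667⌋ = 0 → a.

MR60oa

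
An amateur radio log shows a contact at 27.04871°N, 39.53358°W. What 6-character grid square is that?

Add 180° to longitude and 90° to latitude: 140.4664, 117.0487.
Field: lon ⌊140.4664/20⌋ = 7 → H; lat ⌊117.0487/10⌋ = 11 → L.
Square: lon ⌊0.4664/2⌋ = 0; lat ⌊7.0487/1⌋ = 7.
Subsquare: lon ⌊0.4664/0.0833333⌋ = 5 → f; lat ⌊0.0487/0.0416667⌋ = 1 → b.

HL07fb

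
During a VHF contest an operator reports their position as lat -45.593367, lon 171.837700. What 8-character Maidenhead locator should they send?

RE54wj07

Shift to the Maidenhead origin (180°W, 90°S): lon 351.83770, lat 44.40663.
Field: 351.83770/20 → 17 → R, 44.40663/10 → 4 → E; chars RE.
Square: 11.83770/2 → 5, 4.40663/1 → 4; chars 54.
Subsquare: 1.83770/0.0833333 → 22 → w, 0.40663/0.0416667 → 9 → j; chars wj.
Extended square: 0.00437/0.00833333 → 0, 0.03163/0.00416667 → 7; chars 07.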